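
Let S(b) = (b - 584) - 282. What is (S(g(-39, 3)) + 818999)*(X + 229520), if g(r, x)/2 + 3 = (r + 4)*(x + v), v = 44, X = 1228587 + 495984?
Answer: 1592265648167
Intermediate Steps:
X = 1724571
g(r, x) = -6 + 2*(4 + r)*(44 + x) (g(r, x) = -6 + 2*((r + 4)*(x + 44)) = -6 + 2*((4 + r)*(44 + x)) = -6 + 2*(4 + r)*(44 + x))
S(b) = -866 + b (S(b) = (-584 + b) - 282 = -866 + b)
(S(g(-39, 3)) + 818999)*(X + 229520) = ((-866 + (346 + 8*3 + 88*(-39) + 2*(-39)*3)) + 818999)*(1724571 + 229520) = ((-866 + (346 + 24 - 3432 - 234)) + 818999)*1954091 = ((-866 - 3296) + 818999)*1954091 = (-4162 + 818999)*1954091 = 814837*1954091 = 1592265648167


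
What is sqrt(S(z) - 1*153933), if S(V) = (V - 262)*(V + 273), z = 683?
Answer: sqrt(248543) ≈ 498.54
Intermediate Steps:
S(V) = (-262 + V)*(273 + V)
sqrt(S(z) - 1*153933) = sqrt((-71526 + 683**2 + 11*683) - 1*153933) = sqrt((-71526 + 466489 + 7513) - 153933) = sqrt(402476 - 153933) = sqrt(248543)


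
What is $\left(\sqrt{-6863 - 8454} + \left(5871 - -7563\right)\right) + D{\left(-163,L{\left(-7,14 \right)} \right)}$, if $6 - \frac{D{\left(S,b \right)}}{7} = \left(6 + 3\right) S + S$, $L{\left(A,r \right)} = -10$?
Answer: $24886 + 17 i \sqrt{53} \approx 24886.0 + 123.76 i$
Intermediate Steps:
$D{\left(S,b \right)} = 42 - 70 S$ ($D{\left(S,b \right)} = 42 - 7 \left(\left(6 + 3\right) S + S\right) = 42 - 7 \left(9 S + S\right) = 42 - 7 \cdot 10 S = 42 - 70 S$)
$\left(\sqrt{-6863 - 8454} + \left(5871 - -7563\right)\right) + D{\left(-163,L{\left(-7,14 \right)} \right)} = \left(\sqrt{-6863 - 8454} + \left(5871 - -7563\right)\right) + \left(42 - -11410\right) = \left(\sqrt{-15317} + \left(5871 + 7563\right)\right) + \left(42 + 11410\right) = \left(17 i \sqrt{53} + 13434\right) + 11452 = \left(13434 + 17 i \sqrt{53}\right) + 11452 = 24886 + 17 i \sqrt{53}$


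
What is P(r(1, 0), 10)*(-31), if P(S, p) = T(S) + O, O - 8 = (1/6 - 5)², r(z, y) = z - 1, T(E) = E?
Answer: -34999/36 ≈ -972.19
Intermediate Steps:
r(z, y) = -1 + z
O = 1129/36 (O = 8 + (1/6 - 5)² = 8 + (1*(⅙) - 5)² = 8 + (⅙ - 5)² = 8 + (-29/6)² = 8 + 841/36 = 1129/36 ≈ 31.361)
P(S, p) = 1129/36 + S (P(S, p) = S + 1129/36 = 1129/36 + S)
P(r(1, 0), 10)*(-31) = (1129/36 + (-1 + 1))*(-31) = (1129/36 + 0)*(-31) = (1129/36)*(-31) = -34999/36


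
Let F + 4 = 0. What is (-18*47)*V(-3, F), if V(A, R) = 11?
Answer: -9306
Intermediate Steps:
F = -4 (F = -4 + 0 = -4)
(-18*47)*V(-3, F) = -18*47*11 = -846*11 = -9306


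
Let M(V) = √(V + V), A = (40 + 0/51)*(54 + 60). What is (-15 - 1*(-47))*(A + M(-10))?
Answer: 145920 + 64*I*√5 ≈ 1.4592e+5 + 143.11*I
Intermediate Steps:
A = 4560 (A = (40 + 0*(1/51))*114 = (40 + 0)*114 = 40*114 = 4560)
M(V) = √2*√V (M(V) = √(2*V) = √2*√V)
(-15 - 1*(-47))*(A + M(-10)) = (-15 - 1*(-47))*(4560 + √2*√(-10)) = (-15 + 47)*(4560 + √2*(I*√10)) = 32*(4560 + 2*I*√5) = 145920 + 64*I*√5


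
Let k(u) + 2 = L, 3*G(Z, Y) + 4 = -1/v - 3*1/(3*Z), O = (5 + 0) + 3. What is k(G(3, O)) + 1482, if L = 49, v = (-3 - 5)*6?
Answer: 1529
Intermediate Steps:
v = -48 (v = -8*6 = -48)
O = 8 (O = 5 + 3 = 8)
G(Z, Y) = -191/144 - 1/(3*Z) (G(Z, Y) = -4/3 + (-1/(-48) - 3*1/(3*Z))/3 = -4/3 + (-1*(-1/48) - 1/Z)/3 = -4/3 + (1/48 - 1/Z)/3 = -4/3 + (1/144 - 1/(3*Z)) = -191/144 - 1/(3*Z))
k(u) = 47 (k(u) = -2 + 49 = 47)
k(G(3, O)) + 1482 = 47 + 1482 = 1529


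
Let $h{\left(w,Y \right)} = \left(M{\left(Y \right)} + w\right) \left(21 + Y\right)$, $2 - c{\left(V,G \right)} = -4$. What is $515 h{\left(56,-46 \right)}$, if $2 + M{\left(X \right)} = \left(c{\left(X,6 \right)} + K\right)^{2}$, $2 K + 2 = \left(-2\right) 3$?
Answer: $-746750$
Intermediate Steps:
$c{\left(V,G \right)} = 6$ ($c{\left(V,G \right)} = 2 - -4 = 2 + 4 = 6$)
$K = -4$ ($K = -1 + \frac{\left(-2\right) 3}{2} = -1 + \frac{1}{2} \left(-6\right) = -1 - 3 = -4$)
$M{\left(X \right)} = 2$ ($M{\left(X \right)} = -2 + \left(6 - 4\right)^{2} = -2 + 2^{2} = -2 + 4 = 2$)
$h{\left(w,Y \right)} = \left(2 + w\right) \left(21 + Y\right)$
$515 h{\left(56,-46 \right)} = 515 \left(42 + 2 \left(-46\right) + 21 \cdot 56 - 2576\right) = 515 \left(42 - 92 + 1176 - 2576\right) = 515 \left(-1450\right) = -746750$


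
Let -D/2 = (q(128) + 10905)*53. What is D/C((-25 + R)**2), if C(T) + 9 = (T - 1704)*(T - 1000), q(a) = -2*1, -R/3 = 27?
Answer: -1155718/97569543 ≈ -0.011845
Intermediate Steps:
R = -81 (R = -3*27 = -81)
q(a) = -2
D = -1155718 (D = -2*(-2 + 10905)*53 = -21806*53 = -2*577859 = -1155718)
C(T) = -9 + (-1704 + T)*(-1000 + T) (C(T) = -9 + (T - 1704)*(T - 1000) = -9 + (-1704 + T)*(-1000 + T))
D/C((-25 + R)**2) = -1155718/(1703991 + ((-25 - 81)**2)**2 - 2704*(-25 - 81)**2) = -1155718/(1703991 + ((-106)**2)**2 - 2704*(-106)**2) = -1155718/(1703991 + 11236**2 - 2704*11236) = -1155718/(1703991 + 126247696 - 30382144) = -1155718/97569543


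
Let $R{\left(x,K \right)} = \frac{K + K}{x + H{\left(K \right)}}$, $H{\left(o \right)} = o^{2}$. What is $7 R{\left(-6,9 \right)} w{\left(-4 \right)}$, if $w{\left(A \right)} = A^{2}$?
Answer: $\frac{672}{25} \approx 26.88$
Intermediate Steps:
$R{\left(x,K \right)} = \frac{2 K}{x + K^{2}}$ ($R{\left(x,K \right)} = \frac{K + K}{x + K^{2}} = \frac{2 K}{x + K^{2}}$)
$7 R{\left(-6,9 \right)} w{\left(-4 \right)} = 7 \cdot 2 \cdot 9 \frac{1}{-6 + 9^{2}} \left(-4\right)^{2} = 7 \cdot 2 \cdot 9 \frac{1}{-6 + 81} \cdot 16 = 7 \cdot 2 \cdot 9 \cdot \frac{1}{75} \cdot 16 = 7 \cdot \frac{6}{25} \cdot 16 = \frac{42}{25} \cdot 16 = \frac{672}{25}$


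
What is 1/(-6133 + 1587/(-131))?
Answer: -131/805010 ≈ -0.00016273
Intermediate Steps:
1/(-6133 + 1587/(-131)) = 1/(-6133 + 1587*(-1/131)) = 1/(-6133 - 1587/131) = 1/(-805010/131) = -131/805010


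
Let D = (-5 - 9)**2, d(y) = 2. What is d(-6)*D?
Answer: 392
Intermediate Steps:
D = 196 (D = (-14)**2 = 196)
d(-6)*D = 2*196 = 392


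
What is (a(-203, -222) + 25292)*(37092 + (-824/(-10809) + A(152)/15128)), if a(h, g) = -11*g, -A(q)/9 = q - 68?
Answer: 21026651441662321/20439819 ≈ 1.0287e+9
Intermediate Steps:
A(q) = 612 - 9*q (A(q) = -9*(q - 68) = -9*(-68 + q) = 612 - 9*q)
a(h, g) = -11*g
(a(-203, -222) + 25292)*(37092 + (-824/(-10809) + A(152)/15128)) = (-11*(-222) + 25292)*(37092 + (-824/(-10809) + (612 - 9*152)/15128)) = (2442 + 25292)*(37092 + (-824*(-1/10809) + (612 - 1368)*(1/15128))) = 27734*(37092 + (824/10809 - 756*1/15128)) = 27734*(37092 + (824/10809 - 189/3782)) = 27734*(37092 + 1073467/40879638) = 27734*(1516308606163/40879638) = 21026651441662321/20439819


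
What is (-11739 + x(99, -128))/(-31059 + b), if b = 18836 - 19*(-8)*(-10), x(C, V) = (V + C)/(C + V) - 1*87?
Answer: 11825/13743 ≈ 0.86044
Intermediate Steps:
x(C, V) = -86 (x(C, V) = (C + V)/(C + V) - 87 = 1 - 87 = -86)
b = 17316 (b = 18836 - (-152)*(-10) = 18836 - 1*1520 = 18836 - 1520 = 17316)
(-11739 + x(99, -128))/(-31059 + b) = (-11739 - 86)/(-31059 + 17316) = -11825/(-13743) = -11825*(-1/13743) = 11825/13743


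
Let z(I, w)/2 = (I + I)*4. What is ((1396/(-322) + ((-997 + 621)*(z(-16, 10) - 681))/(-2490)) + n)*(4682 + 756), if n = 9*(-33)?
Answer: -482689338458/200445 ≈ -2.4081e+6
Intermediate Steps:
z(I, w) = 16*I (z(I, w) = 2*((I + I)*4) = 2*((2*I)*4) = 2*(8*I) = 16*I)
n = -297
((1396/(-322) + ((-997 + 621)*(z(-16, 10) - 681))/(-2490)) + n)*(4682 + 756) = ((1396/(-322) + ((-997 + 621)*(16*(-16) - 681))/(-2490)) - 297)*(4682 + 756) = ((1396*(-1/322) - 376*(-256 - 681)*(-1/2490)) - 297)*5438 = ((-698/161 - 376*(-937)*(-1/2490)) - 297)*5438 = ((-698/161 + 352312*(-1/2490)) - 297)*5438 = ((-698/161 - 176156/1245) - 297)*5438 = (-29230126/200445 - 297)*5438 = -88762291/200445*5438 = -482689338458/200445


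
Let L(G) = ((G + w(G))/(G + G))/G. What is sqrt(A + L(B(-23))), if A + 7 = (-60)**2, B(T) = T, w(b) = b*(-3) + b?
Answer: sqrt(7602834)/46 ≈ 59.942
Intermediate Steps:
w(b) = -2*b (w(b) = -3*b + b = -2*b)
A = 3593 (A = -7 + (-60)**2 = -7 + 3600 = 3593)
L(G) = -1/(2*G) (L(G) = ((G - 2*G)/(G + G))/G = ((-G)/((2*G)))/G = ((-G)*(1/(2*G)))/G = -1/(2*G))
sqrt(A + L(B(-23))) = sqrt(3593 - 1/2/(-23)) = sqrt(3593 - 1/2*(-1/23)) = sqrt(3593 + 1/46) = sqrt(165279/46) = sqrt(7602834)/46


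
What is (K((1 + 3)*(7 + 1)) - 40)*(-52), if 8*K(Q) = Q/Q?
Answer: 4147/2 ≈ 2073.5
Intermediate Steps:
K(Q) = ⅛ (K(Q) = (Q/Q)/8 = (⅛)*1 = ⅛)
(K((1 + 3)*(7 + 1)) - 40)*(-52) = (⅛ - 40)*(-52) = -319/8*(-52) = 4147/2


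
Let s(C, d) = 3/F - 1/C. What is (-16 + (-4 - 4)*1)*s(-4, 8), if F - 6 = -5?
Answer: -78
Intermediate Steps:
F = 1 (F = 6 - 5 = 1)
s(C, d) = 3 - 1/C (s(C, d) = 3/1 - 1/C = 3*1 - 1/C = 3 - 1/C)
(-16 + (-4 - 4)*1)*s(-4, 8) = (-16 + (-4 - 4)*1)*(3 - 1/(-4)) = (-16 - 8*1)*(3 - 1*(-¼)) = (-16 - 8)*(3 + ¼) = -24*13/4 = -78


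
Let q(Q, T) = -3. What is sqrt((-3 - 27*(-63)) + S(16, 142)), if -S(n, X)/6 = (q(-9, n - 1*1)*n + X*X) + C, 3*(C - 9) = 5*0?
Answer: 6*I*sqrt(3307) ≈ 345.04*I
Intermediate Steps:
C = 9 (C = 9 + (5*0)/3 = 9 + (1/3)*0 = 9 + 0 = 9)
S(n, X) = -54 - 6*X**2 + 18*n (S(n, X) = -6*((-3*n + X*X) + 9) = -6*((-3*n + X**2) + 9) = -6*((X**2 - 3*n) + 9) = -6*(9 + X**2 - 3*n) = -54 - 6*X**2 + 18*n)
sqrt((-3 - 27*(-63)) + S(16, 142)) = sqrt((-3 - 27*(-63)) + (-54 - 6*142**2 + 18*16)) = sqrt((-3 + 1701) + (-54 - 6*20164 + 288)) = sqrt(1698 + (-54 - 120984 + 288)) = sqrt(1698 - 120750) = sqrt(-119052) = 6*I*sqrt(3307)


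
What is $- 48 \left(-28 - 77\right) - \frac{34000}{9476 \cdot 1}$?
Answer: $\frac{11931260}{2369} \approx 5036.4$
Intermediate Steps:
$- 48 \left(-28 - 77\right) - \frac{34000}{9476 \cdot 1} = \left(-48\right) \left(-105\right) - \frac{34000}{9476} = 5040 - 34000 \cdot \frac{1}{9476} = 5040 - \frac{8500}{2369} = \frac{11931260}{2369}$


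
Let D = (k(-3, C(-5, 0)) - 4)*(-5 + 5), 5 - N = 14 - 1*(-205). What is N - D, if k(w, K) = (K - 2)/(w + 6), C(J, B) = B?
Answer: -214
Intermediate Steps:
k(w, K) = (-2 + K)/(6 + w)
N = -214 (N = 5 - (14 - 1*(-205)) = 5 - (14 + 205) = 5 - 1*219 = 5 - 219 = -214)
D = 0 (D = ((-2 + 0)/(6 - 3) - 4)*(-5 + 5) = (-2/3 - 4)*0 = -14/3*0 = 0)
N - D = -214 - 1*0 = -214 + 0 = -214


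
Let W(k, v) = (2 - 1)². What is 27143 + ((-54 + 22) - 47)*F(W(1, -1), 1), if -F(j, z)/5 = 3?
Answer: 28328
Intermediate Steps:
W(k, v) = 1 (W(k, v) = 1² = 1)
F(j, z) = -15 (F(j, z) = -5*3 = -15)
27143 + ((-54 + 22) - 47)*F(W(1, -1), 1) = 27143 + ((-54 + 22) - 47)*(-15) = 27143 + (-32 - 47)*(-15) = 27143 - 79*(-15) = 27143 + 1185 = 28328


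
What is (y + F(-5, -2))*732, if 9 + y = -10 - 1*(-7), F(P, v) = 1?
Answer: -8052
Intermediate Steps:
y = -12 (y = -9 + (-10 - 1*(-7)) = -9 + (-10 + 7) = -9 - 3 = -12)
(y + F(-5, -2))*732 = (-12 + 1)*732 = -11*732 = -8052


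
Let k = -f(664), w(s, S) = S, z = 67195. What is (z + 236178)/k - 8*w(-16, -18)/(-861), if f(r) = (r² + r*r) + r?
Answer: -129425939/253264872 ≈ -0.51103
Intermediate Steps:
f(r) = r + 2*r² (f(r) = (r² + r²) + r = 2*r² + r = r + 2*r²)
k = -882456 (k = -664*(1 + 2*664) = -664*(1 + 1328) = -664*1329 = -1*882456 = -882456)
(z + 236178)/k - 8*w(-16, -18)/(-861) = (67195 + 236178)/(-882456) - 8*(-18)/(-861) = 303373*(-1/882456) + 144*(-1/861) = -303373/882456 - 48/287 = -129425939/253264872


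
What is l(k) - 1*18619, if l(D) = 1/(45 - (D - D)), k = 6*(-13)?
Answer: -837854/45 ≈ -18619.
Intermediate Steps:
k = -78
l(D) = 1/45 (l(D) = 1/(45 - 1*0) = 1/(45 + 0) = 1/45)
l(k) - 1*18619 = 1/45 - 1*18619 = 1/45 - 18619 = -837854/45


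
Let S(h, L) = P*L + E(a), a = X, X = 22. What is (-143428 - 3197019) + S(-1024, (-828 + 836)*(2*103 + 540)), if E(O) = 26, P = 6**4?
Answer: 4394107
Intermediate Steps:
a = 22
P = 1296
S(h, L) = 26 + 1296*L (S(h, L) = 1296*L + 26 = 26 + 1296*L)
(-143428 - 3197019) + S(-1024, (-828 + 836)*(2*103 + 540)) = (-143428 - 3197019) + (26 + 1296*((-828 + 836)*(2*103 + 540))) = -3340447 + (26 + 1296*(8*(206 + 540))) = -3340447 + (26 + 1296*(8*746)) = -3340447 + (26 + 1296*5968) = -3340447 + (26 + 7734528) = -3340447 + 7734554 = 4394107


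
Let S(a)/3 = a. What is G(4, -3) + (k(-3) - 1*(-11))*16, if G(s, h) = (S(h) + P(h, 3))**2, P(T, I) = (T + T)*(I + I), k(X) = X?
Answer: 2153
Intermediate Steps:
S(a) = 3*a
P(T, I) = 4*I*T (P(T, I) = (2*T)*(2*I) = 4*I*T)
G(s, h) = 225*h**2 (G(s, h) = (3*h + 4*3*h)**2 = (3*h + 12*h)**2 = (15*h)**2 = 225*h**2)
G(4, -3) + (k(-3) - 1*(-11))*16 = 225*(-3)**2 + (-3 - 1*(-11))*16 = 225*9 + (-3 + 11)*16 = 2025 + 8*16 = 2025 + 128 = 2153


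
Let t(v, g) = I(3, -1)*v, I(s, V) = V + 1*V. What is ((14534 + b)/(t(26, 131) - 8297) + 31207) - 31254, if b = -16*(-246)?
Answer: -410873/8349 ≈ -49.212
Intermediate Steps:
I(s, V) = 2*V (I(s, V) = V + V = 2*V)
t(v, g) = -2*v (t(v, g) = (2*(-1))*v = -2*v)
b = 3936
((14534 + b)/(t(26, 131) - 8297) + 31207) - 31254 = ((14534 + 3936)/(-2*26 - 8297) + 31207) - 31254 = (18470/(-52 - 8297) + 31207) - 31254 = (18470/(-8349) + 31207) - 31254 = (18470*(-1/8349) + 31207) - 31254 = (-18470/8349 + 31207) - 31254 = 260528773/8349 - 31254 = -410873/8349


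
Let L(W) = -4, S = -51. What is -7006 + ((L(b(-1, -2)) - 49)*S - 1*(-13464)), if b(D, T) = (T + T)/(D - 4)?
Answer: 9161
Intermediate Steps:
b(D, T) = 2*T/(-4 + D) (b(D, T) = (2*T)/(-4 + D) = 2*T/(-4 + D))
-7006 + ((L(b(-1, -2)) - 49)*S - 1*(-13464)) = -7006 + ((-4 - 49)*(-51) - 1*(-13464)) = -7006 + (-53*(-51) + 13464) = -7006 + (2703 + 13464) = -7006 + 16167 = 9161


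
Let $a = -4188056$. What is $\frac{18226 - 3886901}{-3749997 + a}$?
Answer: $\frac{3868675}{7938053} \approx 0.48736$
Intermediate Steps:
$\frac{18226 - 3886901}{-3749997 + a} = \frac{18226 - 3886901}{-3749997 - 4188056} = - \frac{3868675}{-7938053} = \left(-3868675\right) \left(- \frac{1}{7938053}\right) = \frac{3868675}{7938053}$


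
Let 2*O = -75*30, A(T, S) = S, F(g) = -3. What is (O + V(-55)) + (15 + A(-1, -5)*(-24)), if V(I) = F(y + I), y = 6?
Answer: -993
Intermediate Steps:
V(I) = -3
O = -1125 (O = (-75*30)/2 = (1/2)*(-2250) = -1125)
(O + V(-55)) + (15 + A(-1, -5)*(-24)) = (-1125 - 3) + (15 - 5*(-24)) = -1128 + (15 + 120) = -1128 + 135 = -993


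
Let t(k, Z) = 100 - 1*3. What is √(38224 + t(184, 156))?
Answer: √38321 ≈ 195.76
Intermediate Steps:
t(k, Z) = 97 (t(k, Z) = 100 - 3 = 97)
√(38224 + t(184, 156)) = √(38224 + 97) = √38321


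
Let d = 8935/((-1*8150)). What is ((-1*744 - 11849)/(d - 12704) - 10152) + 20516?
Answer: 214651784338/20709307 ≈ 10365.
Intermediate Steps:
d = -1787/1630 (d = 8935/(-8150) = 8935*(-1/8150) = -1787/1630 ≈ -1.0963)
((-1*744 - 11849)/(d - 12704) - 10152) + 20516 = ((-1*744 - 11849)/(-1787/1630 - 12704) - 10152) + 20516 = ((-744 - 11849)/(-20709307/1630) - 10152) + 20516 = (-12593*(-1630/20709307) - 10152) + 20516 = (20526590/20709307 - 10152) + 20516 = -210220358074/20709307 + 20516 = 214651784338/20709307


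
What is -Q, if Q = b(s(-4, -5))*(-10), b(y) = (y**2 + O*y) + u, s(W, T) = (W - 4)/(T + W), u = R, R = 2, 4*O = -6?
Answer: 1180/81 ≈ 14.568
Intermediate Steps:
O = -3/2 (O = (1/4)*(-6) = -3/2 ≈ -1.5000)
u = 2
s(W, T) = (-4 + W)/(T + W)
b(y) = 2 + y**2 - 3*y/2 (b(y) = (y**2 - 3*y/2) + 2 = 2 + y**2 - 3*y/2)
Q = -1180/81 (Q = (2 + ((-4 - 4)/(-5 - 4))**2 - 3*(-4 - 4)/(2*(-5 - 4)))*(-10) = (2 + (-8/(-9))**2 - 3*(-8)/(2*(-9)))*(-10) = (2 + (-1/9*(-8))**2 - (-1)*(-8)/6)*(-10) = (2 + (8/9)**2 - 3/2*8/9)*(-10) = (2 + 64/81 - 4/3)*(-10) = (118/81)*(-10) = -1180/81 ≈ -14.568)
-Q = -1*(-1180/81) = 1180/81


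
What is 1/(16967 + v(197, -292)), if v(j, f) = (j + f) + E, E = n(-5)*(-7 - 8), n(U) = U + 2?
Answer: 1/16917 ≈ 5.9112e-5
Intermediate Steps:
n(U) = 2 + U
E = 45 (E = (2 - 5)*(-7 - 8) = -3*(-15) = 45)
v(j, f) = 45 + f + j (v(j, f) = (j + f) + 45 = (f + j) + 45 = 45 + f + j)
1/(16967 + v(197, -292)) = 1/(16967 + (45 - 292 + 197)) = 1/(16967 - 50) = 1/16917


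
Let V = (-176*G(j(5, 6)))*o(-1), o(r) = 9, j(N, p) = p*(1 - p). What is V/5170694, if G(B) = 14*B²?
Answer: -9979200/2585347 ≈ -3.8599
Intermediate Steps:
V = -19958400 (V = -2464*(6*(1 - 1*6))²*9 = -2464*(6*(1 - 6))²*9 = -2464*(6*(-5))²*9 = -2464*(-30)²*9 = -2464*900*9 = -176*12600*9 = -2217600*9 = -19958400)
V/5170694 = -19958400/5170694 = -19958400*1/5170694 = -9979200/2585347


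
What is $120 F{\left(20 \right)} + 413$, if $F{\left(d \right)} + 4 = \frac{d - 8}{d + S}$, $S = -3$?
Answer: $\frac{301}{17} \approx 17.706$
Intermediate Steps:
$F{\left(d \right)} = -4 + \frac{-8 + d}{-3 + d}$ ($F{\left(d \right)} = -4 + \frac{d - 8}{d - 3} = -4 + \frac{-8 + d}{-3 + d}$)
$120 F{\left(20 \right)} + 413 = 120 \frac{4 - 60}{-3 + 20} + 413 = 120 \frac{4 - 60}{17} + 413 = 120 \cdot \frac{1}{17} \left(-56\right) + 413 = 120 \left(- \frac{56}{17}\right) + 413 = - \frac{6720}{17} + 413 = \frac{301}{17}$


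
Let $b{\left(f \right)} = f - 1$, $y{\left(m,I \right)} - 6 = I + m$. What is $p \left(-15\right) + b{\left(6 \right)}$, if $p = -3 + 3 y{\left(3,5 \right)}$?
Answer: $-580$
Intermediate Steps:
$y{\left(m,I \right)} = 6 + I + m$ ($y{\left(m,I \right)} = 6 + \left(I + m\right) = 6 + I + m$)
$p = 39$ ($p = -3 + 3 \left(6 + 5 + 3\right) = -3 + 3 \cdot 14 = -3 + 42 = 39$)
$b{\left(f \right)} = -1 + f$
$p \left(-15\right) + b{\left(6 \right)} = 39 \left(-15\right) + \left(-1 + 6\right) = -585 + 5 = -580$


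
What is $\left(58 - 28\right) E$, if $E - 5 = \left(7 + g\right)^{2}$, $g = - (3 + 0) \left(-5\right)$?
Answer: $14670$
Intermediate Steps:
$g = 15$ ($g = \left(-1\right) 3 \left(-5\right) = \left(-3\right) \left(-5\right) = 15$)
$E = 489$ ($E = 5 + \left(7 + 15\right)^{2} = 5 + 22^{2} = 5 + 484 = 489$)
$\left(58 - 28\right) E = \left(58 - 28\right) 489 = 30 \cdot 489 = 14670$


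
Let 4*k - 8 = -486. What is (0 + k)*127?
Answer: -30353/2 ≈ -15177.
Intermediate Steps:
k = -239/2 (k = 2 + (¼)*(-486) = 2 - 243/2 = -239/2 ≈ -119.50)
(0 + k)*127 = (0 - 239/2)*127 = -239/2*127 = -30353/2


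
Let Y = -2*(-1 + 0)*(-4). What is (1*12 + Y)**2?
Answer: 16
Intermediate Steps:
Y = -8 (Y = -(-2)*(-4) = -2*4 = -8)
(1*12 + Y)**2 = (1*12 - 8)**2 = (12 - 8)**2 = 4**2 = 16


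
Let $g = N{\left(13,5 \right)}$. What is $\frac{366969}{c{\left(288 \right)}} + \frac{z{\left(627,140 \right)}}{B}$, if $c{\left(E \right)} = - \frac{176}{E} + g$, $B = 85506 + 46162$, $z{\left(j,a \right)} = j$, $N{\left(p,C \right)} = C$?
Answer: $\frac{869725386789}{10401772} \approx 83613.0$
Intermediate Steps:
$g = 5$
$B = 131668$
$c{\left(E \right)} = 5 - \frac{176}{E}$ ($c{\left(E \right)} = - \frac{176}{E} + 5 = 5 - \frac{176}{E}$)
$\frac{366969}{c{\left(288 \right)}} + \frac{z{\left(627,140 \right)}}{B} = \frac{366969}{5 - \frac{176}{288}} + \frac{627}{131668} = \frac{366969}{5 - \frac{11}{18}} + 627 \cdot \frac{1}{131668} = \frac{366969}{5 - \frac{11}{18}} + \frac{627}{131668} = \frac{366969}{\frac{79}{18}} + \frac{627}{131668} = 366969 \cdot \frac{18}{79} + \frac{627}{131668} = \frac{6605442}{79} + \frac{627}{131668} = \frac{869725386789}{10401772}$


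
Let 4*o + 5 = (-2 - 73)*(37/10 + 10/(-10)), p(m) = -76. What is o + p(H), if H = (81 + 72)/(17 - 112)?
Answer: -1023/8 ≈ -127.88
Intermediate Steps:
H = -153/95 (H = 153/(-95) = 153*(-1/95) = -153/95 ≈ -1.6105)
o = -415/8 (o = -5/4 + ((-2 - 73)*(37/10 + 10/(-10)))/4 = -5/4 + (-75*(37*(⅒) + 10*(-⅒)))/4 = -5/4 + (-75*(37/10 - 1))/4 = -5/4 + (-75*27/10)/4 = -5/4 + (¼)*(-405/2) = -5/4 - 405/8 = -415/8 ≈ -51.875)
o + p(H) = -415/8 - 76 = -1023/8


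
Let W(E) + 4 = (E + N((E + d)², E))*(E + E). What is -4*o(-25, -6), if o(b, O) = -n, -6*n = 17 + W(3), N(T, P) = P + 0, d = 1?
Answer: -98/3 ≈ -32.667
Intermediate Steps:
N(T, P) = P
W(E) = -4 + 4*E² (W(E) = -4 + (E + E)*(E + E) = -4 + (2*E)*(2*E) = -4 + 4*E²)
n = -49/6 (n = -(17 + (-4 + 4*3²))/6 = -(17 + (-4 + 4*9))/6 = -(17 + (-4 + 36))/6 = -(17 + 32)/6 = -⅙*49 = -49/6 ≈ -8.1667)
o(b, O) = 49/6 (o(b, O) = -1*(-49/6) = 49/6)
-4*o(-25, -6) = -4*49/6 = -98/3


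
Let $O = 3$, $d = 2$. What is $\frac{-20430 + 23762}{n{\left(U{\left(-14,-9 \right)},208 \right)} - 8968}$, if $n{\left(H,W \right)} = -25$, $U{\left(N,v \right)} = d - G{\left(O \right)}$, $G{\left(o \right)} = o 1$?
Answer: $- \frac{196}{529} \approx -0.37051$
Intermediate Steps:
$G{\left(o \right)} = o$
$U{\left(N,v \right)} = -1$ ($U{\left(N,v \right)} = 2 - 3 = -1$)
$\frac{-20430 + 23762}{n{\left(U{\left(-14,-9 \right)},208 \right)} - 8968} = \frac{-20430 + 23762}{-25 - 8968} = \frac{3332}{-8993} = 3332 \left(- \frac{1}{8993}\right) = - \frac{196}{529}$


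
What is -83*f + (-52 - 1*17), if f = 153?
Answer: -12768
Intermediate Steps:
-83*f + (-52 - 1*17) = -83*153 + (-52 - 1*17) = -12699 + (-52 - 17) = -12699 - 69 = -12768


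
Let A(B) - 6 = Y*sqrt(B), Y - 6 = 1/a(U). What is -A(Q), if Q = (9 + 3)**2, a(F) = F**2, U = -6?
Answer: -235/3 ≈ -78.333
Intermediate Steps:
Q = 144 (Q = 12**2 = 144)
Y = 217/36 (Y = 6 + 1/((-6)**2) = 6 + 1/36 = 217/36 ≈ 6.0278)
A(B) = 6 + 217*sqrt(B)/36
-A(Q) = -(6 + 217*sqrt(144)/36) = -(6 + (217/36)*12) = -(6 + 217/3) = -1*235/3 = -235/3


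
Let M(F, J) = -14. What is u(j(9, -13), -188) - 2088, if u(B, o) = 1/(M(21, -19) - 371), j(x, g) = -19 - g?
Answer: -803881/385 ≈ -2088.0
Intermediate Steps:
u(B, o) = -1/385 (u(B, o) = 1/(-14 - 371) = 1/(-385) = -1/385)
u(j(9, -13), -188) - 2088 = -1/385 - 2088 = -803881/385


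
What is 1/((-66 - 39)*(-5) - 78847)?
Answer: -1/78322 ≈ -1.2768e-5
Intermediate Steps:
1/((-66 - 39)*(-5) - 78847) = 1/(-105*(-5) - 78847) = 1/(525 - 78847) = 1/(-78322) = -1/78322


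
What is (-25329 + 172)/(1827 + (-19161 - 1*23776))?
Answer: 25157/41110 ≈ 0.61194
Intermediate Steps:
(-25329 + 172)/(1827 + (-19161 - 1*23776)) = -25157/(1827 + (-19161 - 23776)) = -25157/(1827 - 42937) = -25157/(-41110) = -25157*(-1/41110) = 25157/41110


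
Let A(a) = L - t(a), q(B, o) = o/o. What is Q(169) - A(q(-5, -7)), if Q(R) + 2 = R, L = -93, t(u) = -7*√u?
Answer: 253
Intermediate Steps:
q(B, o) = 1
A(a) = -93 + 7*√a (A(a) = -93 - (-7)*√a = -93 + 7*√a)
Q(R) = -2 + R
Q(169) - A(q(-5, -7)) = (-2 + 169) - (-93 + 7*√1) = 167 - (-93 + 7*1) = 167 - (-93 + 7) = 167 - 1*(-86) = 167 + 86 = 253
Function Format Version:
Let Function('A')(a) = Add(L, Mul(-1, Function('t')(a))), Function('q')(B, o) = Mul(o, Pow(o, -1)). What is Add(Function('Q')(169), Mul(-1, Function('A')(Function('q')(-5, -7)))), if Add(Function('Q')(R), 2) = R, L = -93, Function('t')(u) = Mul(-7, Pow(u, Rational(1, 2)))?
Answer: 253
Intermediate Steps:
Function('q')(B, o) = 1
Function('A')(a) = Add(-93, Mul(7, Pow(a, Rational(1, 2)))) (Function('A')(a) = Add(-93, Mul(-1, Mul(-7, Pow(a, Rational(1, 2))))) = Add(-93, Mul(7, Pow(a, Rational(1, 2)))))
Function('Q')(R) = Add(-2, R)
Add(Function('Q')(169), Mul(-1, Function('A')(Function('q')(-5, -7)))) = Add(Add(-2, 169), Mul(-1, Add(-93, Mul(7, Pow(1, Rational(1, 2)))))) = Add(167, Mul(-1, Add(-93, Mul(7, 1)))) = Add(167, Mul(-1, Add(-93, 7))) = Add(167, Mul(-1, -86)) = Add(167, 86) = 253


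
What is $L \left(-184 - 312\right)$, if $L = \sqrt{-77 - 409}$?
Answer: $- 4464 i \sqrt{6} \approx - 10935.0 i$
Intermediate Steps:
$L = 9 i \sqrt{6}$ ($L = \sqrt{-486} = 9 i \sqrt{6} \approx 22.045 i$)
$L \left(-184 - 312\right) = 9 i \sqrt{6} \left(-184 - 312\right) = 9 i \sqrt{6} \left(-496\right) = - 4464 i \sqrt{6}$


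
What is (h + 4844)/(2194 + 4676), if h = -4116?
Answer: 364/3435 ≈ 0.10597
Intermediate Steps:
(h + 4844)/(2194 + 4676) = (-4116 + 4844)/(2194 + 4676) = 728/6870 = 728*(1/6870) = 364/3435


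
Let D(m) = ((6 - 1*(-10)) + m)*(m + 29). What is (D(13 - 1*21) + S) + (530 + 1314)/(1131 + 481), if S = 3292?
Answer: 1394841/403 ≈ 3461.1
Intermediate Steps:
D(m) = (16 + m)*(29 + m) (D(m) = ((6 + 10) + m)*(29 + m) = (16 + m)*(29 + m))
(D(13 - 1*21) + S) + (530 + 1314)/(1131 + 481) = ((464 + (13 - 1*21)² + 45*(13 - 1*21)) + 3292) + (530 + 1314)/(1131 + 481) = ((464 + (13 - 21)² + 45*(13 - 21)) + 3292) + 1844/1612 = ((464 + (-8)² + 45*(-8)) + 3292) + 1844*(1/1612) = ((464 + 64 - 360) + 3292) + 461/403 = (168 + 3292) + 461/403 = 3460 + 461/403 = 1394841/403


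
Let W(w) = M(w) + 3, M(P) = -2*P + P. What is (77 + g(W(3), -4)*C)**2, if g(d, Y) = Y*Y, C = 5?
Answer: 24649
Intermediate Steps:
M(P) = -P
W(w) = 3 - w (W(w) = -w + 3 = 3 - w)
g(d, Y) = Y**2
(77 + g(W(3), -4)*C)**2 = (77 + (-4)**2*5)**2 = (77 + 16*5)**2 = (77 + 80)**2 = 157**2 = 24649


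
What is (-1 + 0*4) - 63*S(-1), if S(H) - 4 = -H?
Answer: -316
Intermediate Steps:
S(H) = 4 - H
(-1 + 0*4) - 63*S(-1) = (-1 + 0*4) - 63*(4 - 1*(-1)) = (-1 + 0) - 63*(4 + 1) = -1 - 63*5 = -1 - 315 = -316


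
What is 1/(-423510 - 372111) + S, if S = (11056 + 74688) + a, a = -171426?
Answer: -68170398523/795621 ≈ -85682.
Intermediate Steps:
S = -85682 (S = (11056 + 74688) - 171426 = 85744 - 171426 = -85682)
1/(-423510 - 372111) + S = 1/(-423510 - 372111) - 85682 = 1/(-795621) - 85682 = -1/795621 - 85682 = -68170398523/795621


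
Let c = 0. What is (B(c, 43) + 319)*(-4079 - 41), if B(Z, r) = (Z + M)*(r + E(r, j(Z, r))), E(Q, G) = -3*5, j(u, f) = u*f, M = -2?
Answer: -1083560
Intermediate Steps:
j(u, f) = f*u
E(Q, G) = -15
B(Z, r) = (-15 + r)*(-2 + Z) (B(Z, r) = (Z - 2)*(r - 15) = (-2 + Z)*(-15 + r) = (-15 + r)*(-2 + Z))
(B(c, 43) + 319)*(-4079 - 41) = ((30 - 15*0 - 2*43 + 0*43) + 319)*(-4079 - 41) = ((30 + 0 - 86 + 0) + 319)*(-4120) = (-56 + 319)*(-4120) = 263*(-4120) = -1083560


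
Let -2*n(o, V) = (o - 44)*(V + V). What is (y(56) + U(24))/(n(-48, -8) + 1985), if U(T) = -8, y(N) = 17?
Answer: 9/1249 ≈ 0.0072058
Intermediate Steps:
n(o, V) = -V*(-44 + o) (n(o, V) = -(o - 44)*(V + V)/2 = -(-44 + o)*2*V/2 = -V*(-44 + o))
(y(56) + U(24))/(n(-48, -8) + 1985) = (17 - 8)/(-8*(44 - 1*(-48)) + 1985) = 9/(-8*(44 + 48) + 1985) = 9/(-8*92 + 1985) = 9/(-736 + 1985) = 9/1249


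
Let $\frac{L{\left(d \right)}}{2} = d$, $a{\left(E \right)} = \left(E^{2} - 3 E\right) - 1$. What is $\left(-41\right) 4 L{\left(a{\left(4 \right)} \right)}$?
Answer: $-984$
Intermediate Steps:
$a{\left(E \right)} = -1 + E^{2} - 3 E$
$L{\left(d \right)} = 2 d$
$\left(-41\right) 4 L{\left(a{\left(4 \right)} \right)} = \left(-41\right) 4 \cdot 2 \left(-1 + 4^{2} - 12\right) = - 164 \cdot 2 \left(-1 + 16 - 12\right) = - 164 \cdot 2 \cdot 3 = \left(-164\right) 6 = -984$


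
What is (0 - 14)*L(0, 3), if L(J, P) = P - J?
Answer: -42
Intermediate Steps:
(0 - 14)*L(0, 3) = (0 - 14)*(3 - 1*0) = -14*(3 + 0) = -14*3 = -42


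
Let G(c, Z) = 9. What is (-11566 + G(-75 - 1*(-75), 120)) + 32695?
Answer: 21138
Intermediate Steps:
(-11566 + G(-75 - 1*(-75), 120)) + 32695 = (-11566 + 9) + 32695 = -11557 + 32695 = 21138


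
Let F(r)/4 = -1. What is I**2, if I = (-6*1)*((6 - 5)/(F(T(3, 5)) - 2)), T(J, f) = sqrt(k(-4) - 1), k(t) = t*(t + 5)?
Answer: 1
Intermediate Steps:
k(t) = t*(5 + t)
T(J, f) = I*sqrt(5) (T(J, f) = sqrt(-4*(5 - 4) - 1) = sqrt(-4*1 - 1) = sqrt(-4 - 1) = sqrt(-5) = I*sqrt(5))
F(r) = -4 (F(r) = 4*(-1) = -4)
I = 1 (I = (-6*1)*((6 - 5)/(-4 - 2)) = -6/(-6) = -6*(-1)/6 = -6*(-1/6) = 1)
I**2 = 1**2 = 1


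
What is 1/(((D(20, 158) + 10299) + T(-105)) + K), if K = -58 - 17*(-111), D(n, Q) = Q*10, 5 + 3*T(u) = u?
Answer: 3/41014 ≈ 7.3146e-5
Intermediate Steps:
T(u) = -5/3 + u/3
D(n, Q) = 10*Q
K = 1829 (K = -58 + 1887 = 1829)
1/(((D(20, 158) + 10299) + T(-105)) + K) = 1/(((10*158 + 10299) + (-5/3 + (1/3)*(-105))) + 1829) = 1/(((1580 + 10299) + (-5/3 - 35)) + 1829) = 1/((11879 - 110/3) + 1829) = 1/(35527/3 + 1829) = 1/(41014/3) = 3/41014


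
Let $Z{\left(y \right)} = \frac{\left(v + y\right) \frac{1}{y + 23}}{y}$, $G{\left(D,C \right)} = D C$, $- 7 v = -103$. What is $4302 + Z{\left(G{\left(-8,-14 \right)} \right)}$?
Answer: $\frac{455324567}{105840} \approx 4302.0$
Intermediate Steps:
$v = \frac{103}{7}$ ($v = \left(- \frac{1}{7}\right) \left(-103\right) = \frac{103}{7} \approx 14.714$)
$G{\left(D,C \right)} = C D$
$Z{\left(y \right)} = \frac{\frac{103}{7} + y}{y \left(23 + y\right)}$ ($Z{\left(y \right)} = \frac{\left(\frac{103}{7} + y\right) \frac{1}{y + 23}}{y} = \frac{\left(\frac{103}{7} + y\right) \frac{1}{23 + y}}{y} = \frac{\frac{1}{23 + y} \left(\frac{103}{7} + y\right)}{y} = \frac{\frac{103}{7} + y}{y \left(23 + y\right)}$)
$4302 + Z{\left(G{\left(-8,-14 \right)} \right)} = 4302 + \frac{\frac{103}{7} - -112}{\left(-14\right) \left(-8\right) \left(23 - -112\right)} = 4302 + \frac{\frac{103}{7} + 112}{112 \left(23 + 112\right)} = 4302 + \frac{1}{112} \cdot \frac{1}{135} \cdot \frac{887}{7} = 4302 + \frac{887}{105840} = \frac{455324567}{105840}$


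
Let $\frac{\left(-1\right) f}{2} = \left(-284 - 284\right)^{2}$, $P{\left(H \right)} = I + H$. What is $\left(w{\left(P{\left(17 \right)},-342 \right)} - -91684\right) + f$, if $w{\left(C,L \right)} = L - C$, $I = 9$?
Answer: $-553932$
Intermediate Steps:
$P{\left(H \right)} = 9 + H$
$f = -645248$ ($f = - 2 \left(-284 - 284\right)^{2} = - 2 \left(-568\right)^{2} = \left(-2\right) 322624 = -645248$)
$\left(w{\left(P{\left(17 \right)},-342 \right)} - -91684\right) + f = \left(\left(-342 - \left(9 + 17\right)\right) - -91684\right) - 645248 = \left(\left(-342 - 26\right) + 91684\right) - 645248 = \left(-368 + 91684\right) - 645248 = 91316 - 645248 = -553932$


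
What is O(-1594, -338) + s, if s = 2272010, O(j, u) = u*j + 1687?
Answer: 2812469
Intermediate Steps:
O(j, u) = 1687 + j*u (O(j, u) = j*u + 1687 = 1687 + j*u)
O(-1594, -338) + s = (1687 - 1594*(-338)) + 2272010 = (1687 + 538772) + 2272010 = 540459 + 2272010 = 2812469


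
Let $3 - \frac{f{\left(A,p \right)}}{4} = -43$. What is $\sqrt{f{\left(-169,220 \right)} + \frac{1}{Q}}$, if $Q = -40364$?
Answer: $\frac{5 \sqrt{2997824189}}{20182} \approx 13.565$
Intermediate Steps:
$f{\left(A,p \right)} = 184$ ($f{\left(A,p \right)} = 12 - -172 = 12 + 172 = 184$)
$\sqrt{f{\left(-169,220 \right)} + \frac{1}{Q}} = \sqrt{184 + \frac{1}{-40364}} = \sqrt{184 - \frac{1}{40364}} = \sqrt{\frac{7426975}{40364}} = \frac{5 \sqrt{2997824189}}{20182}$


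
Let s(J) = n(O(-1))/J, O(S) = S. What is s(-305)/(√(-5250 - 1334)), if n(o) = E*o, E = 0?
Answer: 0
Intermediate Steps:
n(o) = 0 (n(o) = 0*o = 0)
s(J) = 0 (s(J) = 0/J = 0)
s(-305)/(√(-5250 - 1334)) = 0/(√(-5250 - 1334)) = 0/(√(-6584)) = 0/((2*I*√1646)) = 0*(-I*√1646/3292) = 0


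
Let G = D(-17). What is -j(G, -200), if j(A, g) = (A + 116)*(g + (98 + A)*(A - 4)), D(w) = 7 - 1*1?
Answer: -976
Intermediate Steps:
D(w) = 6 (D(w) = 7 - 1 = 6)
G = 6
j(A, g) = (116 + A)*(g + (-4 + A)*(98 + A)) (j(A, g) = (116 + A)*(g + (98 + A)*(-4 + A)) = (116 + A)*(g + (-4 + A)*(98 + A)))
-j(G, -200) = -(-45472 + 6³ + 116*(-200) + 210*6² + 10512*6 + 6*(-200)) = -(-45472 + 216 - 23200 + 210*36 + 63072 - 1200) = -(-45472 + 216 - 23200 + 7560 + 63072 - 1200) = -1*976 = -976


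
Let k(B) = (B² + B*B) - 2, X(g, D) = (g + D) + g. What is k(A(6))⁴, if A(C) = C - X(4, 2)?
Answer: 810000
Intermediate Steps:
X(g, D) = D + 2*g (X(g, D) = (D + g) + g = D + 2*g)
A(C) = -10 + C (A(C) = C - (2 + 2*4) = C - (2 + 8) = C - 1*10 = C - 10 = -10 + C)
k(B) = -2 + 2*B² (k(B) = (B² + B²) - 2 = 2*B² - 2 = -2 + 2*B²)
k(A(6))⁴ = (-2 + 2*(-10 + 6)²)⁴ = (-2 + 2*(-4)²)⁴ = (-2 + 2*16)⁴ = (-2 + 32)⁴ = 30⁴ = 810000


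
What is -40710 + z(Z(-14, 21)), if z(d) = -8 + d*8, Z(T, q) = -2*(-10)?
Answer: -40558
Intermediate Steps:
Z(T, q) = 20
z(d) = -8 + 8*d
-40710 + z(Z(-14, 21)) = -40710 + (-8 + 8*20) = -40710 + (-8 + 160) = -40710 + 152 = -40558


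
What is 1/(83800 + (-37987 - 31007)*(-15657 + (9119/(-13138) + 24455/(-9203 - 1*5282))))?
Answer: 19030393/20562096594280591 ≈ 9.2551e-10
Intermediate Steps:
1/(83800 + (-37987 - 31007)*(-15657 + (9119/(-13138) + 24455/(-9203 - 1*5282)))) = 1/(83800 - 68994*(-15657 + (9119*(-1/13138) + 24455/(-9203 - 5282)))) = 1/(83800 - 68994*(-15657 + (-9119/13138 + 24455/(-14485)))) = 1/(83800 - 68994*(-15657 + (-9119/13138 + 24455*(-1/14485)))) = 1/(83800 - 68994*(-15657 + (-9119/13138 - 4891/2897))) = 1/(83800 - 68994*(-15657 - 90675701/38060786)) = 1/(83800 - 68994*(-596008402103/38060786)) = 1/(83800 + 20560501847347191/19030393) = 1/(20562096594280591/19030393) = 19030393/20562096594280591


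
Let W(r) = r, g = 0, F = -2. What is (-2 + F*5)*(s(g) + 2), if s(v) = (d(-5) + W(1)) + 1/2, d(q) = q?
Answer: 18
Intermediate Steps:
s(v) = -7/2 (s(v) = (-5 + 1) + 1/2 = -4 + ½ = -7/2)
(-2 + F*5)*(s(g) + 2) = (-2 - 2*5)*(-7/2 + 2) = (-2 - 10)*(-3/2) = -12*(-3/2) = 18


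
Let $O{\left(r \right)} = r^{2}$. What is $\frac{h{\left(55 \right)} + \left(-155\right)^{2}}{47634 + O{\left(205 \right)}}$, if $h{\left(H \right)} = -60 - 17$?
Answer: $\frac{23948}{89659} \approx 0.2671$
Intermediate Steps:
$h{\left(H \right)} = -77$ ($h{\left(H \right)} = -60 - 17 = -77$)
$\frac{h{\left(55 \right)} + \left(-155\right)^{2}}{47634 + O{\left(205 \right)}} = \frac{-77 + \left(-155\right)^{2}}{47634 + 205^{2}} = \frac{-77 + 24025}{47634 + 42025} = \frac{23948}{89659}$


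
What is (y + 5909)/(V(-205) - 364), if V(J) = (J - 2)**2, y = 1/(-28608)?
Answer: 169044671/1215410880 ≈ 0.13908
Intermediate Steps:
y = -1/28608 ≈ -3.4955e-5
V(J) = (-2 + J)**2
(y + 5909)/(V(-205) - 364) = (-1/28608 + 5909)/((-2 - 205)**2 - 364) = 169044671/(28608*((-207)**2 - 364)) = 169044671/(28608*(42849 - 364)) = (169044671/28608)/42485 = (169044671/28608)*(1/42485) = 169044671/1215410880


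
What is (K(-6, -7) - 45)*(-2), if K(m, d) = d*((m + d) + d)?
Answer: -190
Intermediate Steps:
K(m, d) = d*(m + 2*d) (K(m, d) = d*((d + m) + d) = d*(m + 2*d))
(K(-6, -7) - 45)*(-2) = (-7*(-6 + 2*(-7)) - 45)*(-2) = (-7*(-6 - 14) - 45)*(-2) = (-7*(-20) - 45)*(-2) = (140 - 45)*(-2) = 95*(-2) = -190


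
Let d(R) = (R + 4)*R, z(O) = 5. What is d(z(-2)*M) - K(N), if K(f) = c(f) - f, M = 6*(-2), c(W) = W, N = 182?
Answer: 3360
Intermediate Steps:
M = -12
d(R) = R*(4 + R) (d(R) = (4 + R)*R = R*(4 + R))
K(f) = 0 (K(f) = f - f = 0)
d(z(-2)*M) - K(N) = (5*(-12))*(4 + 5*(-12)) - 1*0 = -60*(4 - 60) + 0 = -60*(-56) + 0 = 3360 + 0 = 3360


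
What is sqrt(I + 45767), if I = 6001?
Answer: 6*sqrt(1438) ≈ 227.53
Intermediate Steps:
sqrt(I + 45767) = sqrt(6001 + 45767) = sqrt(51768) = 6*sqrt(1438)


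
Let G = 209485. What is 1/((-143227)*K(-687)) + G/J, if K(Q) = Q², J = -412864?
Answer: -14160914500101919/27909071312980032 ≈ -0.50739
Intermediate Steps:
1/((-143227)*K(-687)) + G/J = 1/((-143227)*((-687)²)) + 209485/(-412864) = -1/143227/471969 + 209485*(-1/412864) = -1/143227*1/471969 - 209485/412864 = -1/67598703963 - 209485/412864 = -14160914500101919/27909071312980032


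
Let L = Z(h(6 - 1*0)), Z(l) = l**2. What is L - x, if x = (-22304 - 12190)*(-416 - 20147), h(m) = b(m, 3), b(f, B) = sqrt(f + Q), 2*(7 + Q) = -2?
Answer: -709300124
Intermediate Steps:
Q = -8 (Q = -7 + (1/2)*(-2) = -7 - 1 = -8)
b(f, B) = sqrt(-8 + f) (b(f, B) = sqrt(f - 8) = sqrt(-8 + f))
h(m) = sqrt(-8 + m)
x = 709300122 (x = -34494*(-20563) = 709300122)
L = -2 (L = (sqrt(-8 + (6 - 1*0)))**2 = (sqrt(-8 + (6 + 0)))**2 = (sqrt(-8 + 6))**2 = (sqrt(-2))**2 = (I*sqrt(2))**2 = -2)
L - x = -2 - 1*709300122 = -2 - 709300122 = -709300124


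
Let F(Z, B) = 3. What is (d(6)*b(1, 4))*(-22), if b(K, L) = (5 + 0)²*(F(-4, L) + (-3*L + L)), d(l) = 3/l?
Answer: 1375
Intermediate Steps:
b(K, L) = 75 - 50*L (b(K, L) = (5 + 0)²*(3 + (-3*L + L)) = 5²*(3 - 2*L) = 25*(3 - 2*L) = 75 - 50*L)
(d(6)*b(1, 4))*(-22) = ((3/6)*(75 - 50*4))*(-22) = ((3*(⅙))*(75 - 200))*(-22) = ((½)*(-125))*(-22) = -125/2*(-22) = 1375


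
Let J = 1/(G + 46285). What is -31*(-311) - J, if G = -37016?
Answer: 89362428/9269 ≈ 9641.0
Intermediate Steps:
J = 1/9269 (J = 1/(-37016 + 46285) = 1/9269 ≈ 0.00010789)
-31*(-311) - J = -31*(-311) - 1*1/9269 = 9641 - 1/9269 = 89362428/9269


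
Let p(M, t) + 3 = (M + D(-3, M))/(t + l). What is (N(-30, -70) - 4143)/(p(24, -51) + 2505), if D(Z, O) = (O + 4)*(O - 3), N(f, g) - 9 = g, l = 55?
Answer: -4204/2655 ≈ -1.5834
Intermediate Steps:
N(f, g) = 9 + g
D(Z, O) = (-3 + O)*(4 + O) (D(Z, O) = (4 + O)*(-3 + O) = (-3 + O)*(4 + O))
p(M, t) = -3 + (-12 + M**2 + 2*M)/(55 + t) (p(M, t) = -3 + (M + (-12 + M + M**2))/(t + 55) = -3 + (-12 + M**2 + 2*M)/(55 + t))
(N(-30, -70) - 4143)/(p(24, -51) + 2505) = ((9 - 70) - 4143)/((-177 + 24**2 - 3*(-51) + 2*24)/(55 - 51) + 2505) = (-61 - 4143)/((-177 + 576 + 153 + 48)/4 + 2505) = -4204/((1/4)*600 + 2505) = -4204/(150 + 2505) = -4204/2655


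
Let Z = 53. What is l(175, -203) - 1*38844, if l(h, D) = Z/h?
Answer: -6797647/175 ≈ -38844.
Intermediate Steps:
l(h, D) = 53/h
l(175, -203) - 1*38844 = 53/175 - 1*38844 = 53*(1/175) - 38844 = 53/175 - 38844 = -6797647/175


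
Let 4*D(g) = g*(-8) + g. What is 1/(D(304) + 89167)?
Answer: 1/88635 ≈ 1.1282e-5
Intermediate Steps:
D(g) = -7*g/4 (D(g) = (g*(-8) + g)/4 = (-8*g + g)/4 = (-7*g)/4 = -7*g/4)
1/(D(304) + 89167) = 1/(-7/4*304 + 89167) = 1/(-532 + 89167) = 1/88635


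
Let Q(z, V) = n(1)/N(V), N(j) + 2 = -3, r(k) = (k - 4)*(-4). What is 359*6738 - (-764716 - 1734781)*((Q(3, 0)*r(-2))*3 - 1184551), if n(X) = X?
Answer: -14804076223309/5 ≈ -2.9608e+12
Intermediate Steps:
r(k) = 16 - 4*k (r(k) = (-4 + k)*(-4) = 16 - 4*k)
N(j) = -5 (N(j) = -2 - 3 = -5)
Q(z, V) = -⅕ (Q(z, V) = 1/(-5) = 1*(-⅕) = -⅕)
359*6738 - (-764716 - 1734781)*((Q(3, 0)*r(-2))*3 - 1184551) = 359*6738 - (-764716 - 1734781)*(-(16 - 4*(-2))/5*3 - 1184551) = 2418942 - (-2499497)*(-(16 + 8)/5*3 - 1184551) = 2418942 - (-2499497)*(-⅕*24*3 - 1184551) = 2418942 - (-2499497)*(-24/5*3 - 1184551) = 2418942 - (-2499497)*(-72/5 - 1184551) = 2418942 - (-2499497)*(-5922827)/5 = 2418942 - 1*14804088318019/5 = 2418942 - 14804088318019/5 = -14804076223309/5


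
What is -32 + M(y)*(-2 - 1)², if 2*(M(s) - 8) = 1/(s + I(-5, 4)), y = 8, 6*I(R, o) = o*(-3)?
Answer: 163/4 ≈ 40.750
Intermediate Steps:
I(R, o) = -o/2 (I(R, o) = (o*(-3))/6 = (-3*o)/6 = -o/2)
M(s) = 8 + 1/(2*(-2 + s)) (M(s) = 8 + 1/(2*(s - ½*4)) = 8 + 1/(2*(s - 2)) = 8 + 1/(2*(-2 + s)))
-32 + M(y)*(-2 - 1)² = -32 + ((-31 + 16*8)/(2*(-2 + 8)))*(-2 - 1)² = -32 + ((½)*(-31 + 128)/6)*(-3)² = -32 + ((½)*(⅙)*97)*9 = -32 + (97/12)*9 = -32 + 291/4 = 163/4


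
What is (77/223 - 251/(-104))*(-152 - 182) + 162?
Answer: -8806275/11596 ≈ -759.42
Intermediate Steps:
(77/223 - 251/(-104))*(-152 - 182) + 162 = (77*(1/223) - 251*(-1/104))*(-334) + 162 = (77/223 + 251/104)*(-334) + 162 = (63981/23192)*(-334) + 162 = -10684827/11596 + 162 = -8806275/11596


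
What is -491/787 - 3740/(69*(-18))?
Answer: 1166779/488727 ≈ 2.3874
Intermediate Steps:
-491/787 - 3740/(69*(-18)) = -491*1/787 - 3740/(-1242) = -491/787 - 3740*(-1/1242) = -491/787 + 1870/621 = 1166779/488727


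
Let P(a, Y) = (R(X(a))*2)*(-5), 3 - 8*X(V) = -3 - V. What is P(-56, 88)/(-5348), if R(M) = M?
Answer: -125/10696 ≈ -0.011687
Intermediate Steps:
X(V) = 3/4 + V/8 (X(V) = 3/8 - (-3 - V)/8 = 3/8 + (3/8 + V/8) = 3/4 + V/8)
P(a, Y) = -15/2 - 5*a/4 (P(a, Y) = ((3/4 + a/8)*2)*(-5) = (3/2 + a/4)*(-5) = -15/2 - 5*a/4)
P(-56, 88)/(-5348) = (-15/2 - 5/4*(-56))/(-5348) = (-15/2 + 70)*(-1/5348) = (125/2)*(-1/5348) = -125/10696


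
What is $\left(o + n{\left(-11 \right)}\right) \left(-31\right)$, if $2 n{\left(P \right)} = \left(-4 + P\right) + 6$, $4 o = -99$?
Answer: $\frac{3627}{4} \approx 906.75$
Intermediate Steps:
$o = - \frac{99}{4}$ ($o = \frac{1}{4} \left(-99\right) = - \frac{99}{4} \approx -24.75$)
$n{\left(P \right)} = 1 + \frac{P}{2}$ ($n{\left(P \right)} = \frac{\left(-4 + P\right) + 6}{2} = \frac{2 + P}{2} = 1 + \frac{P}{2}$)
$\left(o + n{\left(-11 \right)}\right) \left(-31\right) = \left(- \frac{99}{4} + \left(1 + \frac{1}{2} \left(-11\right)\right)\right) \left(-31\right) = \left(- \frac{99}{4} + \left(1 - \frac{11}{2}\right)\right) \left(-31\right) = \left(- \frac{99}{4} - \frac{9}{2}\right) \left(-31\right) = \left(- \frac{117}{4}\right) \left(-31\right) = \frac{3627}{4}$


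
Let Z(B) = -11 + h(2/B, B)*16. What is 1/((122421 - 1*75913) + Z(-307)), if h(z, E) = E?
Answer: 1/41585 ≈ 2.4047e-5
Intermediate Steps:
Z(B) = -11 + 16*B (Z(B) = -11 + B*16 = -11 + 16*B)
1/((122421 - 1*75913) + Z(-307)) = 1/((122421 - 1*75913) + (-11 + 16*(-307))) = 1/((122421 - 75913) + (-11 - 4912)) = 1/(46508 - 4923) = 1/41585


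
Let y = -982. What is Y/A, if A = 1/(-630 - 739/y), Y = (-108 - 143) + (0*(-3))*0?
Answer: 155098171/982 ≈ 1.5794e+5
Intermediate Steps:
Y = -251 (Y = -251 + 0*0 = -251 + 0 = -251)
A = -982/617921 (A = 1/(-630 - 739/(-982)) = 1/(-630 - 739*(-1/982)) = 1/(-630 + 739/982) = 1/(-617921/982) = -982/617921 ≈ -0.0015892)
Y/A = -251/(-982/617921) = -251*(-617921/982) = 155098171/982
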